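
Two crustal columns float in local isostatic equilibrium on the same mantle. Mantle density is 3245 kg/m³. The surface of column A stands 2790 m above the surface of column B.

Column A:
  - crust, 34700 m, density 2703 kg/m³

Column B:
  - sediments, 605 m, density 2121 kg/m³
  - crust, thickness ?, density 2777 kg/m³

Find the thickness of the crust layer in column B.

19400 m

Take the compensation level at the base of the deeper column (depth z_c below the surface of column A) and equate Σ ρ_i t_i down to z_c; mantle fills any gap and the z_c terms cancel.
Column A: 34700×2703 + (z_c − 34700)×3245
Column B: 2790×0 + 605×2121 + x×2777 + (z_c − 2790 − 605 − x)×3245
The z_c×3245 term appears on both sides and cancels. Collect the known terms of each column as K = Σ(ρt)_known − 3245 × (depth of known layers): K_A = 93794100 − 3245×34700 = −18807400; K_B = 1283205 − 3245×(2790 + 605) = −9733570.
Balance: K_A = K_B − x×(3245 − 2777), so x = (K_B − K_A)/(3245 − 2777) = 9073830/468 = 19400 m.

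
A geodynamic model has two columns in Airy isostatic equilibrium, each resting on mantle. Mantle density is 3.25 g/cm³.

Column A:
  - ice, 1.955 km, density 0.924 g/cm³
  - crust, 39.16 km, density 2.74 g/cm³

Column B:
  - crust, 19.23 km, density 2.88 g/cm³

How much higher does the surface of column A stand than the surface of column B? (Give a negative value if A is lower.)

5.36 km

For any compensation level in the mantle, the mantle terms cancel and isostasy reduces to e = (Σt_A − Σt_B) − (Σ(ρt)_A − Σ(ρt)_B) / ρ_m.
Σt_A = 41.115 km; Σt_B = 19.23 km; Σ(ρt)_A = 109.10482; Σ(ρt)_B = 55.3824 (in km·g/cm³).
e = (41.115 − 19.23) − (109.10482 − 55.3824) / 3.25 = 5.36 km.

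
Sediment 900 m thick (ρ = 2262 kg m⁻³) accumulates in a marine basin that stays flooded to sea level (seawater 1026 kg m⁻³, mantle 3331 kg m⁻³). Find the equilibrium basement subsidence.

Submarine loading: the sediment displaces seawater, and the subsidence is in turn flooded, so s (ρ_m − ρ_w) = t (ρ_sed − ρ_w).
s = 900 m × (2262 − 1026) / (3331 − 1026) = 483 m.

483 m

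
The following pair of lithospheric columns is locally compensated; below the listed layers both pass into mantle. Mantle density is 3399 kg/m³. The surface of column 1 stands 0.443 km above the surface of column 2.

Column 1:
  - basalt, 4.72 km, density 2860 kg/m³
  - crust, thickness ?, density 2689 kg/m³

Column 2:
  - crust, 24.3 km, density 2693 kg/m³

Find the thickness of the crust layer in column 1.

22.7 km

Take the compensation level at the base of the deeper column (depth z_c below the surface of column 1) and equate Σ ρ_i t_i down to z_c; mantle fills any gap and the z_c terms cancel.
Column 1: 4.72×2860 + x×2689 + (z_c − 4.72 − x)×3399
Column 2: 0.443×0 + 24.3×2693 + (z_c − 0.443 − 24.3)×3399
The z_c×3399 term appears on both sides and cancels. Collect the known terms of each column as K = Σ(ρt)_known − 3399 × (depth of known layers): K_1 = 13499.2 − 3399×4.72 = −2544.08; K_2 = 65439.9 − 3399×(0.443 + 24.3) = −18661.557.
Balance: K_1 − x×(3399 − 2689) = K_2, so x = (K_1 − K_2)/(3399 − 2689) = 16117.5/710 = 22.7 km.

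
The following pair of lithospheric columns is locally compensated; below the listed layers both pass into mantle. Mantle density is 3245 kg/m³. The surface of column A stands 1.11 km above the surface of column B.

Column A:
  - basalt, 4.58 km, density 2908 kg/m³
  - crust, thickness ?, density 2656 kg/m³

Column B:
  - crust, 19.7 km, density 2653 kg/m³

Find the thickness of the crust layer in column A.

Take the compensation level at the base of the deeper column (depth z_c below the surface of column A) and equate Σ ρ_i t_i down to z_c; mantle fills any gap and the z_c terms cancel.
Column A: 4.58×2908 + x×2656 + (z_c − 4.58 − x)×3245
Column B: 1.11×0 + 19.7×2653 + (z_c − 1.11 − 19.7)×3245
The z_c×3245 term appears on both sides and cancels. Collect the known terms of each column as K = Σ(ρt)_known − 3245 × (depth of known layers): K_A = 13318.64 − 3245×4.58 = −1543.46; K_B = 52264.1 − 3245×(1.11 + 19.7) = −15264.35.
Balance: K_A − x×(3245 − 2656) = K_B, so x = (K_A − K_B)/(3245 − 2656) = 13720.9/589 = 23.3 km.

23.3 km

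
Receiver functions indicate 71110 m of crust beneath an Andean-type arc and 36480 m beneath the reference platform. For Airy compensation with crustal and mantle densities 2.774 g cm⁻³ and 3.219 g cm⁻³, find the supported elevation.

Excess crust Δ = 71110 m − 36480 m = 34630 m, split between elevation h and root r with h + r = Δ.
Airy balance ρ_c h = (ρ_m − ρ_c) r gives r = h ρ_c/(ρ_m − ρ_c), so h (1 + ρ_c/(ρ_m − ρ_c)) = Δ, i.e. h = Δ (ρ_m − ρ_c)/ρ_m.
h = 34630 m × 0.445/3.219 = 4790 m.

4790 m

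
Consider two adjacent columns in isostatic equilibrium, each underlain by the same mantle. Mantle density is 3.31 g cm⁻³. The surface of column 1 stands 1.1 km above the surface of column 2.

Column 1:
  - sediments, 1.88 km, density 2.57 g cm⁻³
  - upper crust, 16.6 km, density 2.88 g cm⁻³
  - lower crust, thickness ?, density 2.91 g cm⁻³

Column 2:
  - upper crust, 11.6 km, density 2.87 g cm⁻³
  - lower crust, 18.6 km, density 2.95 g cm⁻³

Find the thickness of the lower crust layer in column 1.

17.3 km

Take the compensation level at the base of the deeper column (depth z_c below the surface of column 1) and equate Σ ρ_i t_i down to z_c; mantle fills any gap and the z_c terms cancel.
Column 1: 1.88×2.57 + 16.6×2.88 + x×2.91 + (z_c − 18.48 − x)×3.31
Column 2: 1.1×0 + 11.6×2.87 + 18.6×2.95 + (z_c − 1.1 − 30.2)×3.31
The z_c×3.31 term appears on both sides and cancels. Collect the known terms of each column as K = Σ(ρt)_known − 3.31 × (depth of known layers): K_1 = 52.6396 − 3.31×18.48 = −8.5292; K_2 = 88.162 − 3.31×(1.1 + 30.2) = −15.441.
Balance: K_1 − x×(3.31 − 2.91) = K_2, so x = (K_1 − K_2)/(3.31 − 2.91) = 6.9118/0.4 = 17.3 km.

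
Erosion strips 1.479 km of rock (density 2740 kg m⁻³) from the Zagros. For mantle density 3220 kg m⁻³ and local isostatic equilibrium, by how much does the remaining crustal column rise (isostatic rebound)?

1.26 km

Unloading: uplift u = e ρ_c/ρ_m = 1.479 km × 2740/3220 = 1.26 km.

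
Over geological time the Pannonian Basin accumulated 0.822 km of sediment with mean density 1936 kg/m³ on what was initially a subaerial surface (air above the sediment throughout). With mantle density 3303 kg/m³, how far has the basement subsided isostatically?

Subaerial load: s = t ρ_sed / ρ_m = 0.822 km × 1936/3303 = 0.482 km.

0.482 km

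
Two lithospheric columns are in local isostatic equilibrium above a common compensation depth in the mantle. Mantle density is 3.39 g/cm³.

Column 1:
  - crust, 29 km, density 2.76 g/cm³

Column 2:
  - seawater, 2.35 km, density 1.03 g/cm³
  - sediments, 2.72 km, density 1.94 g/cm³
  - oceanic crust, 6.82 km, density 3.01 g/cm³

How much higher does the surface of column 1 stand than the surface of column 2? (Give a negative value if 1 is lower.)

For any compensation level in the mantle, the mantle terms cancel and isostasy reduces to e = (Σt_1 − Σt_2) − (Σ(ρt)_1 − Σ(ρt)_2) / ρ_m.
Σt_1 = 29 km; Σt_2 = 11.89 km; Σ(ρt)_1 = 80.04; Σ(ρt)_2 = 28.2255 (in km·g/cm³).
e = (29 − 11.89) − (80.04 − 28.2255) / 3.39 = 1.83 km.

1.83 km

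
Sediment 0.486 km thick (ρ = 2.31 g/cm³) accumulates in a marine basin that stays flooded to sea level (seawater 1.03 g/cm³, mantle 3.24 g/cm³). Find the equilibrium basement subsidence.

Submarine loading: the sediment displaces seawater, and the subsidence is in turn flooded, so s (ρ_m − ρ_w) = t (ρ_sed − ρ_w).
s = 0.486 km × (2.31 − 1.03) / (3.24 − 1.03) = 0.281 km.

0.281 km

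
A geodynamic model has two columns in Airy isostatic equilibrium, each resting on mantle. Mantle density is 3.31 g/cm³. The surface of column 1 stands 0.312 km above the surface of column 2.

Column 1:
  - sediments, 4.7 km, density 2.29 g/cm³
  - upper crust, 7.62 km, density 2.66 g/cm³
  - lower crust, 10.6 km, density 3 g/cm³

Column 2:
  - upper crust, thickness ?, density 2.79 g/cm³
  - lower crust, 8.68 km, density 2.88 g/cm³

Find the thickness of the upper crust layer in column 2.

Take the compensation level at the base of the deeper column (depth z_c below the surface of column 1) and equate Σ ρ_i t_i down to z_c; mantle fills any gap and the z_c terms cancel.
Column 1: 4.7×2.29 + 7.62×2.66 + 10.6×3 + (z_c − 22.92)×3.31
Column 2: 0.312×0 + x×2.79 + 8.68×2.88 + (z_c − 0.312 − 8.68 − x)×3.31
The z_c×3.31 term appears on both sides and cancels. Collect the known terms of each column as K = Σ(ρt)_known − 3.31 × (depth of known layers): K_1 = 62.8322 − 3.31×22.92 = −13.033; K_2 = 24.9984 − 3.31×(0.312 + 8.68) = −4.76512.
Balance: K_1 = K_2 − x×(3.31 − 2.79), so x = (K_2 − K_1)/(3.31 − 2.79) = 8.26788/0.52 = 15.9 km.

15.9 km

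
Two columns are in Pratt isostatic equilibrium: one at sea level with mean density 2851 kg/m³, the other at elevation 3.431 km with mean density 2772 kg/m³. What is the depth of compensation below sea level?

ρ_ref D = ρ (D + h) → D (ρ_ref − ρ) = ρ h.
D = ρ h/(ρ_ref − ρ) = 2772 × 3.431 km/(2851 − 2772) = 120 km.

120 km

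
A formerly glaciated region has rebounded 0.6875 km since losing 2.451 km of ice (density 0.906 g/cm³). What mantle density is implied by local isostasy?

ρ_m = ρ_ice t / u = 0.906 × 2.451 km/0.6875 km = 3.23 g/cm³.

3.23 g/cm³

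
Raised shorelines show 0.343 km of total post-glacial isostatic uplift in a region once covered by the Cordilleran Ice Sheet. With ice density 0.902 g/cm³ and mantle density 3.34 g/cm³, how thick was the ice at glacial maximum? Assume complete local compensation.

1.27 km

u = t ρ_ice/ρ_m → t = u ρ_m/ρ_ice = 0.343 km × 3.34/0.902 = 1.27 km.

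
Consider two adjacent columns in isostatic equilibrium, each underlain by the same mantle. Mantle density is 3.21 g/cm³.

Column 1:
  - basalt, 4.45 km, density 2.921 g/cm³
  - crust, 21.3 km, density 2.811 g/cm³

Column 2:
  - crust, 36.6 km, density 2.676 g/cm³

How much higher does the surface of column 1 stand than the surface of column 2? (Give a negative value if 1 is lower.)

−3.04 km

For any compensation level in the mantle, the mantle terms cancel and isostasy reduces to e = (Σt_1 − Σt_2) − (Σ(ρt)_1 − Σ(ρt)_2) / ρ_m.
Σt_1 = 25.75 km; Σt_2 = 36.6 km; Σ(ρt)_1 = 72.87275; Σ(ρt)_2 = 97.9416 (in km·g/cm³).
e = (25.75 − 36.6) − (72.87275 − 97.9416) / 3.21 = −3.04 km.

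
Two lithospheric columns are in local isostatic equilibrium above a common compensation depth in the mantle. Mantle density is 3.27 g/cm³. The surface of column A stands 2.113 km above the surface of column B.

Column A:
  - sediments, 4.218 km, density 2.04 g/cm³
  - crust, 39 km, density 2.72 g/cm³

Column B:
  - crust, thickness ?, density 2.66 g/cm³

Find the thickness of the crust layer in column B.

Take the compensation level at the base of the deeper column (depth z_c below the surface of column A) and equate Σ ρ_i t_i down to z_c; mantle fills any gap and the z_c terms cancel.
Column A: 4.218×2.04 + 39×2.72 + (z_c − 43.218)×3.27
Column B: 2.113×0 + x×2.66 + (z_c − 2.113 − 0 − x)×3.27
The z_c×3.27 term appears on both sides and cancels. Collect the known terms of each column as K = Σ(ρt)_known − 3.27 × (depth of known layers): K_A = 114.68472 − 3.27×43.218 = −26.63814; K_B = 0 − 3.27×(2.113 + 0) = −6.90951.
Balance: K_A = K_B − x×(3.27 − 2.66), so x = (K_B − K_A)/(3.27 − 2.66) = 19.7286/0.61 = 32.3 km.

32.3 km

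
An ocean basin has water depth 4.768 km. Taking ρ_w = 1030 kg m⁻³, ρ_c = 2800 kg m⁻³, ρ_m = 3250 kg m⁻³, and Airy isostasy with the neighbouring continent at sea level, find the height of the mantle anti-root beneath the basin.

Equating mass per unit area of the two columns: replacing crust with seawater at the top is compensated by replacing crust with mantle at the base: d (ρ_c − ρ_w) = a (ρ_m − ρ_c).
a = d (ρ_c − ρ_w)/(ρ_m − ρ_c) = 4.768 km × 1770/450 = 18.8 km.

18.8 km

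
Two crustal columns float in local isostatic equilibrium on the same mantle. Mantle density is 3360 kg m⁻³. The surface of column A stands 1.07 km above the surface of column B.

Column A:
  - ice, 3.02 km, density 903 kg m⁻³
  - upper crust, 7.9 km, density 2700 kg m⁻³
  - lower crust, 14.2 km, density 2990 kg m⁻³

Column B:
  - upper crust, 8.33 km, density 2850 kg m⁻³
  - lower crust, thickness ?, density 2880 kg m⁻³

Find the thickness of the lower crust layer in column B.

Take the compensation level at the base of the deeper column (depth z_c below the surface of column A) and equate Σ ρ_i t_i down to z_c; mantle fills any gap and the z_c terms cancel.
Column A: 3.02×903 + 7.9×2700 + 14.2×2990 + (z_c − 25.12)×3360
Column B: 1.07×0 + 8.33×2850 + x×2880 + (z_c − 1.07 − 8.33 − x)×3360
The z_c×3360 term appears on both sides and cancels. Collect the known terms of each column as K = Σ(ρt)_known − 3360 × (depth of known layers): K_A = 66515.06 − 3360×25.12 = −17888.14; K_B = 23740.5 − 3360×(1.07 + 8.33) = −7843.5.
Balance: K_A = K_B − x×(3360 − 2880), so x = (K_B − K_A)/(3360 − 2880) = 10044.6/480 = 20.9 km.

20.9 km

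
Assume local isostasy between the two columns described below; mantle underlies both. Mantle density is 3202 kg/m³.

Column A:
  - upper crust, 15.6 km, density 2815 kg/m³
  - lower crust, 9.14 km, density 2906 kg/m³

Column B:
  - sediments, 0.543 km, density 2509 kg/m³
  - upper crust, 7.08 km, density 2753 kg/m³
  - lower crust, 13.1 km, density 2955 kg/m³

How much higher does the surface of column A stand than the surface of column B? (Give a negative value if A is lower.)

For any compensation level in the mantle, the mantle terms cancel and isostasy reduces to e = (Σt_A − Σt_B) − (Σ(ρt)_A − Σ(ρt)_B) / ρ_m.
Σt_A = 24.74 km; Σt_B = 20.723 km; Σ(ρt)_A = 70474.84; Σ(ρt)_B = 59564.127 (in km·kg/m³).
e = (24.74 − 20.723) − (70474.84 − 59564.127) / 3202 = 0.61 km.

0.61 km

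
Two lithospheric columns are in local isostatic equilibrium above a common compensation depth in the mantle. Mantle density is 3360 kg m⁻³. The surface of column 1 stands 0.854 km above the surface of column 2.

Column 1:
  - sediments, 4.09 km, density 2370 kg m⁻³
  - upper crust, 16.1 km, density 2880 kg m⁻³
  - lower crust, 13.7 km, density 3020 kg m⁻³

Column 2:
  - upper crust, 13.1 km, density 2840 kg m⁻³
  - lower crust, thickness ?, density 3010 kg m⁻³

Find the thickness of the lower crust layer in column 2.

Take the compensation level at the base of the deeper column (depth z_c below the surface of column 1) and equate Σ ρ_i t_i down to z_c; mantle fills any gap and the z_c terms cancel.
Column 1: 4.09×2370 + 16.1×2880 + 13.7×3020 + (z_c − 33.89)×3360
Column 2: 0.854×0 + 13.1×2840 + x×3010 + (z_c − 0.854 − 13.1 − x)×3360
The z_c×3360 term appears on both sides and cancels. Collect the known terms of each column as K = Σ(ρt)_known − 3360 × (depth of known layers): K_1 = 97435.3 − 3360×33.89 = −16435.1; K_2 = 37204 − 3360×(0.854 + 13.1) = −9681.44.
Balance: K_1 = K_2 − x×(3360 − 3010), so x = (K_2 − K_1)/(3360 − 3010) = 6753.66/350 = 19.3 km.

19.3 km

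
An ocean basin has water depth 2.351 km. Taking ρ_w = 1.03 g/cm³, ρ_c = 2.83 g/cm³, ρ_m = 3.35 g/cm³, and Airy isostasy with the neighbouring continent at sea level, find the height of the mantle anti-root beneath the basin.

For local isostatic compensation: replacing crust with seawater at the top is compensated by replacing crust with mantle at the base: d (ρ_c − ρ_w) = a (ρ_m − ρ_c).
a = d (ρ_c − ρ_w)/(ρ_m − ρ_c) = 2.351 km × 1.8/0.52 = 8.14 km.

8.14 km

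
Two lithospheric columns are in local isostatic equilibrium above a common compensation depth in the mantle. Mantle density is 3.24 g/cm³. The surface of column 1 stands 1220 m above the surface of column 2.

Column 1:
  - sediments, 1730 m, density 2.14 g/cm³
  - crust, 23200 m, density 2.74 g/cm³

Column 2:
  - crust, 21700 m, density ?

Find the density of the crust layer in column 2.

Take the compensation level at the base of the deeper column (depth z_c below the surface of column 1) and equate Σ ρ_i t_i down to z_c; mantle fills any gap and the z_c terms cancel.
Column 1: 1730×2.14 + 23200×2.74 + (z_c − 24930)×3.24
Column 2: 1220×0 + 21700×ρ + (z_c − 1220 − 21700)×3.24
The z_c×3.24 term appears on both sides and cancels. Collect the known terms of each column as K = Σ(ρt)_known − 3.24 × (depth of known layers): K_1 = 67270.2 − 3.24×24930 = −13503; K_2 = 0 − 3.24×(1220 + 21700) = −74260.8.
Balance: K_1 = K_2 + 21700×ρ, so ρ = (K_1 − K_2)/21700 = 60757.8/21700 = 2.8 g/cm³.

2.8 g/cm³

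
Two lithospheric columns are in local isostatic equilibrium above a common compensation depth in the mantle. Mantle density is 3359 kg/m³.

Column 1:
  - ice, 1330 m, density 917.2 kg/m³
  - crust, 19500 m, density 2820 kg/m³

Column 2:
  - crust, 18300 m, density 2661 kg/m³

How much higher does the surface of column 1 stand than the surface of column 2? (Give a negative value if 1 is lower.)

293 m

For any compensation level in the mantle, the mantle terms cancel and isostasy reduces to e = (Σt_1 − Σt_2) − (Σ(ρt)_1 − Σ(ρt)_2) / ρ_m.
Σt_1 = 20830 m; Σt_2 = 18300 m; Σ(ρt)_1 = 56209876; Σ(ρt)_2 = 48696300 (in m·kg/m³).
e = (20830 − 18300) − (56209876 − 48696300) / 3359 = 293 m.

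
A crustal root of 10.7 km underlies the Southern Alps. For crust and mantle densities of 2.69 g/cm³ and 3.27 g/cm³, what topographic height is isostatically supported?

2.31 km

In Airy isostatic equilibrium: ρ_c h = (ρ_m − ρ_c) r.
h = r (ρ_m − ρ_c) / ρ_c = 10.7 km × (3.27 − 2.69) / 2.69 = 2.31 km.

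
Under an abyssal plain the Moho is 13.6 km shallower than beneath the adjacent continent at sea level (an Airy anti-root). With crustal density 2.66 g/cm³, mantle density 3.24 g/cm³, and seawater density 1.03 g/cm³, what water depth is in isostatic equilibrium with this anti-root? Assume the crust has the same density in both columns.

Replacing a thickness d of crust by seawater at the top must be balanced by replacing crust with mantle at the base: d (ρ_c − ρ_w) = a (ρ_m − ρ_c).
d = a (ρ_m − ρ_c)/(ρ_c − ρ_w) = 13.6 km × 0.58/1.63 = 4.84 km.

4.84 km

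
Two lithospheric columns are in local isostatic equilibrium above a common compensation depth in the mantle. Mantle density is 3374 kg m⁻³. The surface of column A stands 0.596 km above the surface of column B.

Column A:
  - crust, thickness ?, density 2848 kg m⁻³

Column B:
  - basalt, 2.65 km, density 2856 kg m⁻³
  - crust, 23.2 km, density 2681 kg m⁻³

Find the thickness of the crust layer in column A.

Take the compensation level at the base of the deeper column (depth z_c below the surface of column A) and equate Σ ρ_i t_i down to z_c; mantle fills any gap and the z_c terms cancel.
Column A: x×2848 + (z_c − 0 − x)×3374
Column B: 0.596×0 + 2.65×2856 + 23.2×2681 + (z_c − 0.596 − 25.85)×3374
The z_c×3374 term appears on both sides and cancels. Collect the known terms of each column as K = Σ(ρt)_known − 3374 × (depth of known layers): K_A = 0 − 3374×0 = 0; K_B = 69767.6 − 3374×(0.596 + 25.85) = −19461.204.
Balance: K_A − x×(3374 − 2848) = K_B, so x = (K_A − K_B)/(3374 − 2848) = 19461.2/526 = 37 km.

37 km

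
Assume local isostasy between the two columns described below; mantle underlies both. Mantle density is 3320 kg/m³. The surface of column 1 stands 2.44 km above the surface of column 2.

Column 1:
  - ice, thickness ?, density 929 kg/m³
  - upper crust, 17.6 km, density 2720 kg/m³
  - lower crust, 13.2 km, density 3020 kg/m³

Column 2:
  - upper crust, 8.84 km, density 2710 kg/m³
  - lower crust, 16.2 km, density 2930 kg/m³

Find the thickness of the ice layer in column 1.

2.21 km

Take the compensation level at the base of the deeper column (depth z_c below the surface of column 1) and equate Σ ρ_i t_i down to z_c; mantle fills any gap and the z_c terms cancel.
Column 1: x×929 + 17.6×2720 + 13.2×3020 + (z_c − 30.8 − x)×3320
Column 2: 2.44×0 + 8.84×2710 + 16.2×2930 + (z_c − 2.44 − 25.04)×3320
The z_c×3320 term appears on both sides and cancels. Collect the known terms of each column as K = Σ(ρt)_known − 3320 × (depth of known layers): K_1 = 87736 − 3320×30.8 = −14520; K_2 = 71422.4 − 3320×(2.44 + 25.04) = −19811.2.
Balance: K_1 − x×(3320 − 929) = K_2, so x = (K_1 − K_2)/(3320 − 929) = 5291.2/2391 = 2.21 km.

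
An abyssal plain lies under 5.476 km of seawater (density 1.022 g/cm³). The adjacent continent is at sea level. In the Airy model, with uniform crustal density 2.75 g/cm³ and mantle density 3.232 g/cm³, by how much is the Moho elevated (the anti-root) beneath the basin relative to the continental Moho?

Equating mass per unit area of the two columns: replacing crust with seawater at the top is compensated by replacing crust with mantle at the base: d (ρ_c − ρ_w) = a (ρ_m − ρ_c).
a = d (ρ_c − ρ_w)/(ρ_m − ρ_c) = 5.476 km × 1.728/0.482 = 19.6 km.

19.6 km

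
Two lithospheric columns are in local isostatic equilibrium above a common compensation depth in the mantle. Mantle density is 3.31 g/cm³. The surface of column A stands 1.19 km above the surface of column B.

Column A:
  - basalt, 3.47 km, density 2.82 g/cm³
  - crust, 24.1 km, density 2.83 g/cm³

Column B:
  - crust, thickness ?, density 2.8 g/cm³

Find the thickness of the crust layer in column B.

Take the compensation level at the base of the deeper column (depth z_c below the surface of column A) and equate Σ ρ_i t_i down to z_c; mantle fills any gap and the z_c terms cancel.
Column A: 3.47×2.82 + 24.1×2.83 + (z_c − 27.57)×3.31
Column B: 1.19×0 + x×2.8 + (z_c − 1.19 − 0 − x)×3.31
The z_c×3.31 term appears on both sides and cancels. Collect the known terms of each column as K = Σ(ρt)_known − 3.31 × (depth of known layers): K_A = 77.9884 − 3.31×27.57 = −13.2683; K_B = 0 − 3.31×(1.19 + 0) = −3.9389.
Balance: K_A = K_B − x×(3.31 − 2.8), so x = (K_B − K_A)/(3.31 − 2.8) = 9.3294/0.51 = 18.3 km.

18.3 km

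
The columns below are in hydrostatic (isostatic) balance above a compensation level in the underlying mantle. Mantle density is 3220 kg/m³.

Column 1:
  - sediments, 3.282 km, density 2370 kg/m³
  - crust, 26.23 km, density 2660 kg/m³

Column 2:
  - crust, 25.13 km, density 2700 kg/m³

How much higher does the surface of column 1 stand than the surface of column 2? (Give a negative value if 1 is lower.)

For any compensation level in the mantle, the mantle terms cancel and isostasy reduces to e = (Σt_1 − Σt_2) − (Σ(ρt)_1 − Σ(ρt)_2) / ρ_m.
Σt_1 = 29.512 km; Σt_2 = 25.13 km; Σ(ρt)_1 = 77550.14; Σ(ρt)_2 = 67851 (in km·kg/m³).
e = (29.512 − 25.13) − (77550.14 − 67851) / 3220 = 1.37 km.

1.37 km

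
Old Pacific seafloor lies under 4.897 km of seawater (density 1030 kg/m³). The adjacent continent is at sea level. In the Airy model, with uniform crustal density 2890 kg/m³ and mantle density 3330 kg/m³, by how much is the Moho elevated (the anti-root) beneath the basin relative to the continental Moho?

In Airy isostatic equilibrium: replacing crust with seawater at the top is compensated by replacing crust with mantle at the base: d (ρ_c − ρ_w) = a (ρ_m − ρ_c).
a = d (ρ_c − ρ_w)/(ρ_m − ρ_c) = 4.897 km × 1860/440 = 20.7 km.

20.7 km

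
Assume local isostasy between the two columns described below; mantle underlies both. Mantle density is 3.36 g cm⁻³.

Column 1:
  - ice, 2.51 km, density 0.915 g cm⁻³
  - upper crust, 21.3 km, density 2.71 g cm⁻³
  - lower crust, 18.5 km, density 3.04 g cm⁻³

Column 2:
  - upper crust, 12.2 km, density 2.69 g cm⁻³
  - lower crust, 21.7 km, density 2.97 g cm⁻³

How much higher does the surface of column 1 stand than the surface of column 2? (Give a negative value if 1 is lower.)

2.76 km

For any compensation level in the mantle, the mantle terms cancel and isostasy reduces to e = (Σt_1 − Σt_2) − (Σ(ρt)_1 − Σ(ρt)_2) / ρ_m.
Σt_1 = 42.31 km; Σt_2 = 33.9 km; Σ(ρt)_1 = 116.25965; Σ(ρt)_2 = 97.267 (in km·g cm⁻³).
e = (42.31 − 33.9) − (116.25965 − 97.267) / 3.36 = 2.76 km.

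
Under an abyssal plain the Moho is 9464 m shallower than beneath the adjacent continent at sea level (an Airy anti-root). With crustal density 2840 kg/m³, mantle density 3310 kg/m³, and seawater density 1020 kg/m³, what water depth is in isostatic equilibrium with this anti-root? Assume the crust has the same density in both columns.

Replacing a thickness d of crust by seawater at the top must be balanced by replacing crust with mantle at the base: d (ρ_c − ρ_w) = a (ρ_m − ρ_c).
d = a (ρ_m − ρ_c)/(ρ_c − ρ_w) = 9464 m × 470/1820 = 2440 m.

2440 m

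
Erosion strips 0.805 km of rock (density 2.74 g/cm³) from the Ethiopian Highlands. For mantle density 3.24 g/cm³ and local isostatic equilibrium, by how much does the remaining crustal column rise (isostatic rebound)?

Unloading: uplift u = e ρ_c/ρ_m = 0.805 km × 2.74/3.24 = 0.681 km.

0.681 km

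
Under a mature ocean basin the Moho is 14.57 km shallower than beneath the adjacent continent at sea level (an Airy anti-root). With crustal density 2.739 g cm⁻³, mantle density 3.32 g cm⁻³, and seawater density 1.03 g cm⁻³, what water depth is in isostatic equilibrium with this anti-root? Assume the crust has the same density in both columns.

Replacing a thickness d of crust by seawater at the top must be balanced by replacing crust with mantle at the base: d (ρ_c − ρ_w) = a (ρ_m − ρ_c).
d = a (ρ_m − ρ_c)/(ρ_c − ρ_w) = 14.57 km × 0.581/1.709 = 4.95 km.

4.95 km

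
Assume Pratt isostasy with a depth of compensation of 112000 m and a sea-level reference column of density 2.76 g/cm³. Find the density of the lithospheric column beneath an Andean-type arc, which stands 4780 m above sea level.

Pratt balance: ρ_ref D = ρ (D + h).
ρ = ρ_ref D/(D + h) = 2.76 × 112000 m/(112000 m + 4780 m) = 2.65 g/cm³.

2.65 g/cm³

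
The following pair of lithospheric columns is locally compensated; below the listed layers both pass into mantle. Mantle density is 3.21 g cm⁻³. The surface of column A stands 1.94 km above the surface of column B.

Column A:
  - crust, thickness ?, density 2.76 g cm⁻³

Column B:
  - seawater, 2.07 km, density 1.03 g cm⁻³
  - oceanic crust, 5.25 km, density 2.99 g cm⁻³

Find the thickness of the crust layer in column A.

26.4 km

Take the compensation level at the base of the deeper column (depth z_c below the surface of column A) and equate Σ ρ_i t_i down to z_c; mantle fills any gap and the z_c terms cancel.
Column A: x×2.76 + (z_c − 0 − x)×3.21
Column B: 1.94×0 + 2.07×1.03 + 5.25×2.99 + (z_c − 1.94 − 7.32)×3.21
The z_c×3.21 term appears on both sides and cancels. Collect the known terms of each column as K = Σ(ρt)_known − 3.21 × (depth of known layers): K_A = 0 − 3.21×0 = 0; K_B = 17.8296 − 3.21×(1.94 + 7.32) = −11.895.
Balance: K_A − x×(3.21 − 2.76) = K_B, so x = (K_A − K_B)/(3.21 − 2.76) = 11.895/0.45 = 26.4 km.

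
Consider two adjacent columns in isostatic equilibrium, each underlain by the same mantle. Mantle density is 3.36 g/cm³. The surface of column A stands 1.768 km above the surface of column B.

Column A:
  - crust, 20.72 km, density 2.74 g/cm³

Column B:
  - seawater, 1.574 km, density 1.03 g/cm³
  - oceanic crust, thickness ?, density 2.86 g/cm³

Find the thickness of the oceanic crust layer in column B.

6.48 km

Take the compensation level at the base of the deeper column (depth z_c below the surface of column A) and equate Σ ρ_i t_i down to z_c; mantle fills any gap and the z_c terms cancel.
Column A: 20.72×2.74 + (z_c − 20.72)×3.36
Column B: 1.768×0 + 1.574×1.03 + x×2.86 + (z_c − 1.768 − 1.574 − x)×3.36
The z_c×3.36 term appears on both sides and cancels. Collect the known terms of each column as K = Σ(ρt)_known − 3.36 × (depth of known layers): K_A = 56.7728 − 3.36×20.72 = −12.8464; K_B = 1.62122 − 3.36×(1.768 + 1.574) = −9.6079.
Balance: K_A = K_B − x×(3.36 − 2.86), so x = (K_B − K_A)/(3.36 − 2.86) = 3.2385/0.5 = 6.48 km.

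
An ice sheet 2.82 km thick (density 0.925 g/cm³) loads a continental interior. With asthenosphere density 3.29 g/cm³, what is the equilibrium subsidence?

0.793 km

In Airy isostatic equilibrium: the ice load ρ_ice t is balanced by mantle displaced below, ρ_m s.
s = t ρ_ice / ρ_m = 2.82 km × 0.925/3.29 = 0.793 km.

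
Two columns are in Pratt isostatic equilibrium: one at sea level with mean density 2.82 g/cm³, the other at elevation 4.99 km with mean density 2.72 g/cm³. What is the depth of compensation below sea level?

136 km

ρ_ref D = ρ (D + h) → D (ρ_ref − ρ) = ρ h.
D = ρ h/(ρ_ref − ρ) = 2.72 × 4.99 km/(2.82 − 2.72) = 136 km.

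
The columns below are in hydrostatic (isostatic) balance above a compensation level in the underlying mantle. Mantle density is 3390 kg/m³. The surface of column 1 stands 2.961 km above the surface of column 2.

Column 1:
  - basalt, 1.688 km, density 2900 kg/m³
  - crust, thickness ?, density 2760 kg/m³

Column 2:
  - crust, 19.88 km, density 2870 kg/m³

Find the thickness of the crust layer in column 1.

Take the compensation level at the base of the deeper column (depth z_c below the surface of column 1) and equate Σ ρ_i t_i down to z_c; mantle fills any gap and the z_c terms cancel.
Column 1: 1.688×2900 + x×2760 + (z_c − 1.688 − x)×3390
Column 2: 2.961×0 + 19.88×2870 + (z_c − 2.961 − 19.88)×3390
The z_c×3390 term appears on both sides and cancels. Collect the known terms of each column as K = Σ(ρt)_known − 3390 × (depth of known layers): K_1 = 4895.2 − 3390×1.688 = −827.12; K_2 = 57055.6 − 3390×(2.961 + 19.88) = −20375.39.
Balance: K_1 − x×(3390 − 2760) = K_2, so x = (K_1 − K_2)/(3390 − 2760) = 19548.3/630 = 31 km.

31 km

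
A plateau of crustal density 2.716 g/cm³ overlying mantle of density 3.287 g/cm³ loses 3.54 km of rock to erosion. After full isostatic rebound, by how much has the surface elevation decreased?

Rebound u = e ρ_c/ρ_m = 3.54 km × 2.716/3.287 = 2.925 km.
Net surface drop = e − u = 3.54 km − 2.925 km = e (ρ_m − ρ_c)/ρ_m = 0.615 km.

0.615 km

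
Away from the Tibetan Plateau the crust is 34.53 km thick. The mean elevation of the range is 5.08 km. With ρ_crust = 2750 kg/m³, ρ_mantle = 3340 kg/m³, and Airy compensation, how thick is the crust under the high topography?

Root depth r = h ρ_c / (ρ_m − ρ_c) = 5.08 km × 2750 / 590 = 23.68 km.
Total thickness = T + h + r = 34.53 km + 5.08 km + 23.68 km = 63.3 km.

63.3 km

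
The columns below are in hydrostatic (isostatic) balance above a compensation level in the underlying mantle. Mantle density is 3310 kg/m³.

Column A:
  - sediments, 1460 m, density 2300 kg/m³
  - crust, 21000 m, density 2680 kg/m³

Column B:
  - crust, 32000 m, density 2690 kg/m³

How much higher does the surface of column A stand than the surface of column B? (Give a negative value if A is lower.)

−1550 m

For any compensation level in the mantle, the mantle terms cancel and isostasy reduces to e = (Σt_A − Σt_B) − (Σ(ρt)_A − Σ(ρt)_B) / ρ_m.
Σt_A = 22460 m; Σt_B = 32000 m; Σ(ρt)_A = 59638000; Σ(ρt)_B = 86080000 (in m·kg/m³).
e = (22460 − 32000) − (59638000 − 86080000) / 3310 = −1550 m.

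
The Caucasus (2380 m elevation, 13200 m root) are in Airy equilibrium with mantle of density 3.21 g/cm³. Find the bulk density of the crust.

ρ_c h = (ρ_m − ρ_c) r → ρ_c (h + r) = ρ_m r → ρ_c = ρ_m r / (h + r).
ρ_c = 3.21 × 13200 m / (2380 m + 13200 m) = 2.72 g/cm³.

2.72 g/cm³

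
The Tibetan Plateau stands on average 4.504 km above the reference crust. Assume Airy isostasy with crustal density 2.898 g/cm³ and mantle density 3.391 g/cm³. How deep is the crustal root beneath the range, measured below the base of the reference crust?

26.5 km

Balancing pressure at the compensation depth: the weight of the topography is balanced by the buoyancy of the root, ρ_c h = (ρ_m − ρ_c) r.
r = h · ρ_c / (ρ_m − ρ_c) = 4.504 km × 2.898 / (3.391 − 2.898) = 26.5 km.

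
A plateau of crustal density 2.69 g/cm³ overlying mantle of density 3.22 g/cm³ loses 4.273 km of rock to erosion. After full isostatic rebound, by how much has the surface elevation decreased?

Rebound u = e ρ_c/ρ_m = 4.273 km × 2.69/3.22 = 3.57 km.
Net surface drop = e − u = 4.273 km − 3.57 km = e (ρ_m − ρ_c)/ρ_m = 0.703 km.

0.703 km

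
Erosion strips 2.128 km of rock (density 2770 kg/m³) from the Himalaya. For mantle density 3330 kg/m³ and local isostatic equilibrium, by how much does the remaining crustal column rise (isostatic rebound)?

1.77 km

Unloading: uplift u = e ρ_c/ρ_m = 2.128 km × 2770/3330 = 1.77 km.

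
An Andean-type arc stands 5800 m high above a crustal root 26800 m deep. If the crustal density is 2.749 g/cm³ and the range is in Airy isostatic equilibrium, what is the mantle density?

Airy balance: ρ_c h = (ρ_m − ρ_c) r → ρ_m = ρ_c (1 + h/r).
ρ_m = 2.749 × (1 + 5800 m/26800 m) = 3.34 g/cm³.

3.34 g/cm³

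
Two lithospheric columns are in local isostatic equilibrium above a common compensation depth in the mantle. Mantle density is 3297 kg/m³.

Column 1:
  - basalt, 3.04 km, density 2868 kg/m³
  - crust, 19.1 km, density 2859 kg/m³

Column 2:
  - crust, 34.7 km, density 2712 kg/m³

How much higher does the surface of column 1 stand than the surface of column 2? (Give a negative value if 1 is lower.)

For any compensation level in the mantle, the mantle terms cancel and isostasy reduces to e = (Σt_1 − Σt_2) − (Σ(ρt)_1 − Σ(ρt)_2) / ρ_m.
Σt_1 = 22.14 km; Σt_2 = 34.7 km; Σ(ρt)_1 = 63325.62; Σ(ρt)_2 = 94106.4 (in km·kg/m³).
e = (22.14 − 34.7) − (63325.62 − 94106.4) / 3297 = −3.22 km.

−3.22 km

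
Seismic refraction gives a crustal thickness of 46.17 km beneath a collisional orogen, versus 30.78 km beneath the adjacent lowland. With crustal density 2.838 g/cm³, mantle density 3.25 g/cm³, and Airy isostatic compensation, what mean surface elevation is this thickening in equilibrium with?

1.95 km

Excess crust Δ = 46.17 km − 30.78 km = 15.39 km, split between elevation h and root r with h + r = Δ.
Airy balance ρ_c h = (ρ_m − ρ_c) r gives r = h ρ_c/(ρ_m − ρ_c), so h (1 + ρ_c/(ρ_m − ρ_c)) = Δ, i.e. h = Δ (ρ_m − ρ_c)/ρ_m.
h = 15.39 km × 0.412/3.25 = 1.95 km.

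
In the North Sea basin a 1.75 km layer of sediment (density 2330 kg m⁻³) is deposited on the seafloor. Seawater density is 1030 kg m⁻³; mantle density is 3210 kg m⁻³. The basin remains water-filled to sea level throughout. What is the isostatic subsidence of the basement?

Submarine loading: the sediment displaces seawater, and the subsidence is in turn flooded, so s (ρ_m − ρ_w) = t (ρ_sed − ρ_w).
s = 1.75 km × (2330 − 1030) / (3210 − 1030) = 1.04 km.

1.04 km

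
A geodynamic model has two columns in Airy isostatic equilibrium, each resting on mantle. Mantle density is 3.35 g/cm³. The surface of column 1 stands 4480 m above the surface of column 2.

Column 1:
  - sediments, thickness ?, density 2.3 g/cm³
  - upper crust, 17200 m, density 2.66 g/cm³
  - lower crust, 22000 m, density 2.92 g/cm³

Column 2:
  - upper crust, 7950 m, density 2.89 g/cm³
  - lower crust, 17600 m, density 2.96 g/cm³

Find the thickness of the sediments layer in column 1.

Take the compensation level at the base of the deeper column (depth z_c below the surface of column 1) and equate Σ ρ_i t_i down to z_c; mantle fills any gap and the z_c terms cancel.
Column 1: x×2.3 + 17200×2.66 + 22000×2.92 + (z_c − 39200 − x)×3.35
Column 2: 4480×0 + 7950×2.89 + 17600×2.96 + (z_c − 4480 − 25550)×3.35
The z_c×3.35 term appears on both sides and cancels. Collect the known terms of each column as K = Σ(ρt)_known − 3.35 × (depth of known layers): K_1 = 109992 − 3.35×39200 = −21328; K_2 = 75071.5 − 3.35×(4480 + 25550) = −25529.
Balance: K_1 − x×(3.35 − 2.3) = K_2, so x = (K_1 − K_2)/(3.35 − 2.3) = 4201/1.05 = 4000 m.

4000 m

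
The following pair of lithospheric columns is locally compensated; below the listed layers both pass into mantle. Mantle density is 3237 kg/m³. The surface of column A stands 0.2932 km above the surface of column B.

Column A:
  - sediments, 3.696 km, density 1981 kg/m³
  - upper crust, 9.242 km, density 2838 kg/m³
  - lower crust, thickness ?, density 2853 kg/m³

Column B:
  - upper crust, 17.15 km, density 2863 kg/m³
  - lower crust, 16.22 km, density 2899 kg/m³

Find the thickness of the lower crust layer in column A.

11.8 km

Take the compensation level at the base of the deeper column (depth z_c below the surface of column A) and equate Σ ρ_i t_i down to z_c; mantle fills any gap and the z_c terms cancel.
Column A: 3.696×1981 + 9.242×2838 + x×2853 + (z_c − 12.938 − x)×3237
Column B: 0.2932×0 + 17.15×2863 + 16.22×2899 + (z_c − 0.2932 − 33.37)×3237
The z_c×3237 term appears on both sides and cancels. Collect the known terms of each column as K = Σ(ρt)_known − 3237 × (depth of known layers): K_A = 33550.572 − 3237×12.938 = −8329.734; K_B = 96122.23 − 3237×(0.2932 + 33.37) = −12845.5484.
Balance: K_A − x×(3237 − 2853) = K_B, so x = (K_A − K_B)/(3237 − 2853) = 4515.81/384 = 11.8 km.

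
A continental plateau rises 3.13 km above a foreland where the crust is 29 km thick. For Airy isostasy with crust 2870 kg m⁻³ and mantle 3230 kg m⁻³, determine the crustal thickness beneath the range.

Root depth r = h ρ_c / (ρ_m − ρ_c) = 3.13 km × 2870 / 360 = 24.95 km.
Total thickness = T + h + r = 29 km + 3.13 km + 24.95 km = 57.1 km.

57.1 km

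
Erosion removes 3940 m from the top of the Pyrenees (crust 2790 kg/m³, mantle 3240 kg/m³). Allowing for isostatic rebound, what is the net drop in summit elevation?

Rebound u = e ρ_c/ρ_m = 3940 m × 2790/3240 = 3393 m.
Net surface drop = e − u = 3940 m − 3393 m = e (ρ_m − ρ_c)/ρ_m = 547 m.

547 m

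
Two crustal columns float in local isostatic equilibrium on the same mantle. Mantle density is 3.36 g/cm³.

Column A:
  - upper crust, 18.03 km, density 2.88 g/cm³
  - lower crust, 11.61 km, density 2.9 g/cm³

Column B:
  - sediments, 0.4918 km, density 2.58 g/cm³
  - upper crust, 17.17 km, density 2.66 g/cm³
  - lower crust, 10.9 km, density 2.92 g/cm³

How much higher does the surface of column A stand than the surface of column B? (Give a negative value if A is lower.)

For any compensation level in the mantle, the mantle terms cancel and isostasy reduces to e = (Σt_A − Σt_B) − (Σ(ρt)_A − Σ(ρt)_B) / ρ_m.
Σt_A = 29.64 km; Σt_B = 28.5618 km; Σ(ρt)_A = 85.5954; Σ(ρt)_B = 78.769044 (in km·g/cm³).
e = (29.64 − 28.5618) − (85.5954 − 78.769044) / 3.36 = −0.953 km.

−0.953 km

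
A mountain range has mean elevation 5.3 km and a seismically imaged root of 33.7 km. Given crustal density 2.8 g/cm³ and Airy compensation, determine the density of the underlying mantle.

3.24 g/cm³

Airy balance: ρ_c h = (ρ_m − ρ_c) r → ρ_m = ρ_c (1 + h/r).
ρ_m = 2.8 × (1 + 5.3 km/33.7 km) = 3.24 g/cm³.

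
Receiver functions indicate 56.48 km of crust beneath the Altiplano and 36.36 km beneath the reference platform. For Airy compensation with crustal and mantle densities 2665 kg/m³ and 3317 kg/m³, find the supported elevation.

Excess crust Δ = 56.48 km − 36.36 km = 20.12 km, split between elevation h and root r with h + r = Δ.
Airy balance ρ_c h = (ρ_m − ρ_c) r gives r = h ρ_c/(ρ_m − ρ_c), so h (1 + ρ_c/(ρ_m − ρ_c)) = Δ, i.e. h = Δ (ρ_m − ρ_c)/ρ_m.
h = 20.12 km × 652/3317 = 3.95 km.

3.95 km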